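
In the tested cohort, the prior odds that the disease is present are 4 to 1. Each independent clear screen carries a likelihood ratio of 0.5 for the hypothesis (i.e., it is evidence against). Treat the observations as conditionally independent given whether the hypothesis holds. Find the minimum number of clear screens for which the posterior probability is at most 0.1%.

12

Prior odds = 4.
Likelihood ratio per clear screen = 0.5.
Target odds: 0.001 ÷ 0.999 = 1/999.
Need 4 × 0.5ⁿ ≤ 1/999, i.e. 0.5ⁿ ≤ 1/3996.
0.5¹¹ = 1/2048 is still above 1/3996 but 0.5¹² = 1/4096 is at or below it, so n = 12.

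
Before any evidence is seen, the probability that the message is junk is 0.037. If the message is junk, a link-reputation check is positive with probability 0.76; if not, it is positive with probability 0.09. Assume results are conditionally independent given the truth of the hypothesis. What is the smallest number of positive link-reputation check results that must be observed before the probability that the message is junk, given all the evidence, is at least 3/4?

Prior odds: 0.037 ÷ 0.963 = 37/963.
Likelihood ratio of a positive = 0.76/0.09 = 76/9.
Target odds: 0.75 ÷ 0.25 = 3.
Require (76/9)ⁿ ≥ 3 ÷ (37/963) = 2889/37.
(76/9)² = 5776/81 falls short of 2889/37 but (76/9)³ = 438976/729 reaches it, so n = 3.

3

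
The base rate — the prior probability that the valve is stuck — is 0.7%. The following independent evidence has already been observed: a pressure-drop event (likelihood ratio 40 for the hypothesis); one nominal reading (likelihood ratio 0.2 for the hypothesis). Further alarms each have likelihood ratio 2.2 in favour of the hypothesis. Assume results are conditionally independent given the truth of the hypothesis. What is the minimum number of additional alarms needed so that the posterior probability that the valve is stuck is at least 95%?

Prior odds = 0.007/0.993 = 7/993.
Combined Bayes factor of the evidence already in hand = 40 × 0.2 = 8.
Odds after that evidence = (7/993) × 8 = 56/993.
Target odds = 0.95/0.05 = 19.
Need 2.2ⁿ ≥ 19 ÷ (56/993) = 18867/56.
2.2⁷ = 19487171/78125 falls short of 18867/56 but 2.2⁸ = 214358881/390625 reaches it, so n = 8.

8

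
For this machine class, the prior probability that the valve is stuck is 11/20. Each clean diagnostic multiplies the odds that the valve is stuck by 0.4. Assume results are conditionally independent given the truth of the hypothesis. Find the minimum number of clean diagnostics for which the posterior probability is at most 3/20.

3

Prior odds = 0.55/0.45 = 11/9.
Likelihood ratio per clean diagnostic = 0.4.
Target posterior odds = 0.15/0.85 = 3/17.
Require 0.4ⁿ ≤ 3/17 ÷ (11/9) = 27/187.
0.4² = 0.16 is still above 27/187 but 0.4³ = 0.064 is at or below it, so n = 3.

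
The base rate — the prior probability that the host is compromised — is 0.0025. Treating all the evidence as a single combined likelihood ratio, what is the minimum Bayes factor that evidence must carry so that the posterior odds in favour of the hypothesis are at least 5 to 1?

Prior odds = 0.0025/0.9975 = 1/399.
Target odds = 5.
Required Bayes factor = 5 ÷ (1/399) = 1995.

1995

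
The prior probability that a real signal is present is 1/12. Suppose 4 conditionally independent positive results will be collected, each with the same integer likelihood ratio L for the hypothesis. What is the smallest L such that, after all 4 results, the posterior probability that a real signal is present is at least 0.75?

Prior odds = (1/12)/(11/12) = 1/11.
Target odds = 0.75/0.25 = 3.
Need L⁴ ≥ 3 ÷ (1/11) = 33.
2⁴ = 16 < 33 ≤ 81 = 3⁴, so L = 3.

3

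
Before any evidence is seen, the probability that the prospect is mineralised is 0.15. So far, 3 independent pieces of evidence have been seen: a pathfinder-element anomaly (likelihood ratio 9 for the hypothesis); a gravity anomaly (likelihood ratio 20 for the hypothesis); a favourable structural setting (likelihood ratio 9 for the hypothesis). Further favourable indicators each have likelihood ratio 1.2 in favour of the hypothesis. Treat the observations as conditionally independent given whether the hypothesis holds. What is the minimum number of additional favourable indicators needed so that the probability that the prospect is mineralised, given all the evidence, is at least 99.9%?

7

Prior odds = 0.15/0.85 = 3/17.
Combined Bayes factor of the evidence already in hand = 9 × 20 × 9 = 1620.
Odds after that evidence = (3/17) × 1620 = 4860/17.
Target odds = 0.999/0.001 = 999.
Need 1.2ⁿ ≥ 999 ÷ (4860/17) = 629/180.
1.2⁶ = 46656/15625 falls short of 629/180 but 1.2⁷ = 279936/78125 reaches it, so n = 7.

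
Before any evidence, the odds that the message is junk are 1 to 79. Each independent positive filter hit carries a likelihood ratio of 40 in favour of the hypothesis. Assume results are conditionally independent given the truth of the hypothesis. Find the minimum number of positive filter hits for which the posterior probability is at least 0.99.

Prior odds = 1/79.
Likelihood ratio per positive filter hit = 40.
Target odds: 0.99 ÷ 0.01 = 99.
Require 40ⁿ ≥ 99 ÷ (1/79) = 7821.
40² = 1600 falls short of 7821 but 40³ = 64000 reaches it, so n = 3.

3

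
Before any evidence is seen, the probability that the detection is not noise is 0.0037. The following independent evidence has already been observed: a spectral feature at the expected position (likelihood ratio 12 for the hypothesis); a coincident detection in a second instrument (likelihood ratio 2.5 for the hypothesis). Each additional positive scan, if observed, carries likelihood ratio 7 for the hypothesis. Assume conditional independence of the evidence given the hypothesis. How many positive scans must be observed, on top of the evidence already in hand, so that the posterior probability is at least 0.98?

Prior odds = 0.0037/0.9963 = 37/9963.
Combined Bayes factor of the evidence already in hand = 12 × 2.5 = 30.
Odds after that evidence = (37/9963) × 30 = 370/3321.
Target odds = 0.98/0.02 = 49.
Need 7ⁿ ≥ 49 ÷ (370/3321) = 162729/370.
7³ = 343 falls short of 162729/370 but 7⁴ = 2401 reaches it, so n = 4.

4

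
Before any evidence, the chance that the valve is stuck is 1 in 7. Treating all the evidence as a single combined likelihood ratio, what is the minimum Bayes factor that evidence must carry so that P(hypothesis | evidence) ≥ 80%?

24

Prior odds = (1/7)/(6/7) = 1/6.
Target odds = 0.8/0.2 = 4.
Required Bayes factor = 4 ÷ (1/6) = 24.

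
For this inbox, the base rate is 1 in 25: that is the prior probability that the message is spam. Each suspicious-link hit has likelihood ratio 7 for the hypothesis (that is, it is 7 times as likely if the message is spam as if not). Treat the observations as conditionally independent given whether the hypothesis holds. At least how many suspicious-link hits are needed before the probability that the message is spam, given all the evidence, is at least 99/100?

Prior odds: 0.04 ÷ 0.96 = 1/24.
Likelihood ratio per suspicious-link hit = 7.
Target odds: 0.99 ÷ 0.01 = 99.
Need (1/24) × 7ⁿ ≥ 99, i.e. 7ⁿ ≥ 2376.
7³ = 343 falls short of 2376 but 7⁴ = 2401 reaches it, so n = 4.

4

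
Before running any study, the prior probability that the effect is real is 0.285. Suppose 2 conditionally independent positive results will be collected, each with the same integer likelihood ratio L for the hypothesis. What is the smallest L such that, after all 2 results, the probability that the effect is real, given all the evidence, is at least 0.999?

51

Prior odds = 0.285/0.715 = 57/143.
Target odds = 0.999/0.001 = 999.
Need L² ≥ 999 ÷ (57/143) = 47619/19.
50² = 2500 < 47619/19 ≤ 2601 = 51², so L = 51.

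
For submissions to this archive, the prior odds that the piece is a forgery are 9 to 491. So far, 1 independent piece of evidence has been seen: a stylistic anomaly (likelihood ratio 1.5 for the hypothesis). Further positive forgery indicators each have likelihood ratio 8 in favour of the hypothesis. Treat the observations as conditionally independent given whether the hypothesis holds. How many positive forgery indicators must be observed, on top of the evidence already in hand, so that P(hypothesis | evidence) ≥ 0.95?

4

Prior odds = 9/491.
Bayes factor of the evidence already in hand = 1.5.
Odds after that evidence = (9/491) × 1.5 = 27/982.
Target odds = 0.95/0.05 = 19.
Need 8ⁿ ≥ 19 ÷ (27/982) = 18658/27.
8³ = 512 falls short of 18658/27 but 8⁴ = 4096 reaches it, so n = 4.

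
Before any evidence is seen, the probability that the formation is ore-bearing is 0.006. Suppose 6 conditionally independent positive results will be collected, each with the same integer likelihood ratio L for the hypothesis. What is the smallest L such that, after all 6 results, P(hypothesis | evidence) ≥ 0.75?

3

Prior odds = 0.006/0.994 = 3/497.
Target odds = 0.75/0.25 = 3.
Need L⁶ ≥ 3 ÷ (3/497) = 497.
2⁶ = 64 < 497 ≤ 729 = 3⁶, so L = 3.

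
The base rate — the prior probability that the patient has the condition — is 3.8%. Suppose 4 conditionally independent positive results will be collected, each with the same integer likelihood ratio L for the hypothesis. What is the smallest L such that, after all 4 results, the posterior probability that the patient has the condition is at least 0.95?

5

Prior odds = 0.038/0.962 = 19/481.
Target odds = 0.95/0.05 = 19.
Need L⁴ ≥ 19 ÷ (19/481) = 481.
4⁴ = 256 < 481 ≤ 625 = 5⁴, so L = 5.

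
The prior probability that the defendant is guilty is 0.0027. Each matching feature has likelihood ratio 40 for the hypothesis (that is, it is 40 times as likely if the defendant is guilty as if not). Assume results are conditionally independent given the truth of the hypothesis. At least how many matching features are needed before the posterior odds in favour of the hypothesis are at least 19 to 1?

Prior odds: 0.0027 ÷ 0.9973 = 27/9973.
Likelihood ratio per matching feature = 40.
Target odds = 19.
Require 40ⁿ ≥ 19 ÷ (27/9973) = 189487/27.
40² = 1600 falls short of 189487/27 but 40³ = 64000 reaches it, so n = 3.

3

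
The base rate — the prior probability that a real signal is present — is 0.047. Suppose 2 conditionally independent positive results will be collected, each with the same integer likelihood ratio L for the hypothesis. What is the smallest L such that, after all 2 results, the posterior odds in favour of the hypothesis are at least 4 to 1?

Prior odds = 0.047/0.953 = 47/953.
Target odds = 4.
Need L² ≥ 4 ÷ (47/953) = 3812/47.
9² = 81 < 3812/47 ≤ 100 = 10², so L = 10.

10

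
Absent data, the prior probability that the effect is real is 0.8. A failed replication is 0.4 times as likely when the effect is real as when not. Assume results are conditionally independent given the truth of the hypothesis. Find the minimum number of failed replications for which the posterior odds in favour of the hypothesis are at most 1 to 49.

6

Prior odds: 0.8 ÷ 0.2 = 4.
Likelihood ratio per failed replication = 0.4.
Target odds = 1/49.
Need 4 × 0.4ⁿ ≤ 1/49, i.e. 0.4ⁿ ≤ 1/196.
0.4⁵ = 0.01024 is still above 1/196 but 0.4⁶ = 64/15625 is at or below it, so n = 6.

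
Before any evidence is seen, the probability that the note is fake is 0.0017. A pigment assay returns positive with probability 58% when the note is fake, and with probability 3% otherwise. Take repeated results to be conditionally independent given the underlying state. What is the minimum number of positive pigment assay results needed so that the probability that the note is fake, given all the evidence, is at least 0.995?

Prior odds = 0.0017/0.9983 = 17/9983.
Likelihood ratio of a positive result = 0.58/0.03 = 58/3.
Target odds: 0.995 ÷ 0.005 = 199.
Need (17/9983) × (58/3)ⁿ ≥ 199, i.e. (58/3)ⁿ ≥ 1986617/17.
(58/3)³ = 195112/27 falls short of 1986617/17 but (58/3)⁴ = 11316496/81 reaches it, so n = 4.

4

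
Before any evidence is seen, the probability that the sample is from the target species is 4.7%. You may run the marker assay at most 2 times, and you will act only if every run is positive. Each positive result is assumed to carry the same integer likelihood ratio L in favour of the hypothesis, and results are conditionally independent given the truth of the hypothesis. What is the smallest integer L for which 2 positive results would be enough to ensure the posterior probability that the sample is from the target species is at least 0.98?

32

Prior odds = 0.047/0.953 = 47/953.
Target odds = 0.98/0.02 = 49.
Need L² ≥ 49 ÷ (47/953) = 46697/47.
31² = 961 < 46697/47 ≤ 1024 = 32², so L = 32.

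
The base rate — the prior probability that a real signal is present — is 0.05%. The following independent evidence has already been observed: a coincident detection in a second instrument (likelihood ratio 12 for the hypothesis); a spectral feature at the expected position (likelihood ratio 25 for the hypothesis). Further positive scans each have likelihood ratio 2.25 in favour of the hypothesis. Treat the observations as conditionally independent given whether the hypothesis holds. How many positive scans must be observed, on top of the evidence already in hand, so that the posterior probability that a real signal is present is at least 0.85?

5

Prior odds = 0.0005/0.9995 = 1/1999.
Combined Bayes factor of the evidence already in hand = 12 × 25 = 300.
Odds after that evidence = (1/1999) × 300 = 300/1999.
Target odds = 0.85/0.15 = 17/3.
Need 2.25ⁿ ≥ 17/3 ÷ (300/1999) = 33983/900.
2.25⁴ = 25.62890625 falls short of 33983/900 but 2.25⁵ = 59049/1024 reaches it, so n = 5.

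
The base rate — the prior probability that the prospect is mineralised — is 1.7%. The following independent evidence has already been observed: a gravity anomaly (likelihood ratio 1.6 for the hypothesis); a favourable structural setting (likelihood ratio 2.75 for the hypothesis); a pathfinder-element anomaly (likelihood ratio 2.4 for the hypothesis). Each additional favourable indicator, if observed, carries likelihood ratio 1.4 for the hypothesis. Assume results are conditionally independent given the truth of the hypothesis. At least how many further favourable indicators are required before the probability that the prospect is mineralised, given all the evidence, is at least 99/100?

19

Prior odds = 0.017/0.983 = 17/983.
Combined Bayes factor of the evidence already in hand = 1.6 × 2.75 × 2.4 = 10.56.
Odds after that evidence = (17/983) × 10.56 = 4488/24575.
Target odds = 0.99/0.01 = 99.
Need 1.4ⁿ ≥ 99 ÷ (4488/24575) = 73725/136.
1.4¹⁸ ≈426.879 falls short of 73725/136 but 1.4¹⁹ ≈597.63 reaches it, so n = 19.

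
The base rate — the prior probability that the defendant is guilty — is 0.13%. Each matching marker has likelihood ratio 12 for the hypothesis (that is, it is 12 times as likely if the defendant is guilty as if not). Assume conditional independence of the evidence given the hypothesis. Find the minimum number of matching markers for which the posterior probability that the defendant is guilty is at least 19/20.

4

Prior odds: 0.0013 ÷ 0.9987 = 13/9987.
Likelihood ratio per matching marker = 12.
Target odds: 0.95 ÷ 0.05 = 19.
Require 12ⁿ ≥ 19 ÷ (13/9987) = 189753/13.
12³ = 1728 falls short of 189753/13 but 12⁴ = 20736 reaches it, so n = 4.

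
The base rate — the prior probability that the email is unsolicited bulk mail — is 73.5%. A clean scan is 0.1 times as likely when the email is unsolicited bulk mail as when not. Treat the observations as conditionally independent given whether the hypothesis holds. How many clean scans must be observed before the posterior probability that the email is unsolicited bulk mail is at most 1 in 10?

2

Prior odds = 0.735/0.265 = 147/53.
Likelihood ratio per clean scan = 0.1.
Target posterior odds = 0.1/0.9 = 1/9.
Require 0.1ⁿ ≤ 1/9 ÷ (147/53) = 53/1323.
0.1¹ = 0.1 is still above 53/1323 but 0.1² = 0.01 is at or below it, so n = 2.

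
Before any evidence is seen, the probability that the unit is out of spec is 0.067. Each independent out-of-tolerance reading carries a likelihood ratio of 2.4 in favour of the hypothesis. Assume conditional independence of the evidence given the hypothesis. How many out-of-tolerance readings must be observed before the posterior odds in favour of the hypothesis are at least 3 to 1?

5

Prior odds = 0.067/0.933 = 67/933.
Likelihood ratio per out-of-tolerance reading = 2.4.
Target odds = 3.
Need (67/933) × 2.4ⁿ ≥ 3, i.e. 2.4ⁿ ≥ 2799/67.
2.4⁴ = 33.1776 falls short of 2799/67 but 2.4⁵ = 79.62624 reaches it, so n = 5.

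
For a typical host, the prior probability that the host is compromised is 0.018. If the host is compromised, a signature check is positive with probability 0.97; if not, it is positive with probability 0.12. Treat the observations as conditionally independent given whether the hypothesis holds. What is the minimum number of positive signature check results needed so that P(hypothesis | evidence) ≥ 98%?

Prior odds = 0.018/0.982 = 9/491.
Likelihood ratio of a positive = 0.97/0.12 = 97/12.
Target posterior odds = 0.98/0.02 = 49.
Require (97/12)ⁿ ≥ 49 ÷ (9/491) = 24059/9.
(97/12)³ = 912673/1728 falls short of 24059/9 but (97/12)⁴ = 88529281/20736 reaches it, so n = 4.

4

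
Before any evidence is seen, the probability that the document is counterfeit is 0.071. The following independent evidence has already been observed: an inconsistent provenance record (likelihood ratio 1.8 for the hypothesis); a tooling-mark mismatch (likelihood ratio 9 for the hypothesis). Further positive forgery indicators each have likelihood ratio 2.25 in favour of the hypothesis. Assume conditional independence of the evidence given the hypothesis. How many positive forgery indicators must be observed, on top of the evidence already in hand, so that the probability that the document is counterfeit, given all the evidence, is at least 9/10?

Prior odds = 0.071/0.929 = 71/929.
Combined Bayes factor of the evidence already in hand = 1.8 × 9 = 16.2.
Odds after that evidence = (71/929) × 16.2 = 5751/4645.
Target odds = 0.9/0.1 = 9.
Need 2.25ⁿ ≥ 9 ÷ (5751/4645) = 4645/639.
2.25² = 5.0625 falls short of 4645/639 but 2.25³ = 11.390625 reaches it, so n = 3.

3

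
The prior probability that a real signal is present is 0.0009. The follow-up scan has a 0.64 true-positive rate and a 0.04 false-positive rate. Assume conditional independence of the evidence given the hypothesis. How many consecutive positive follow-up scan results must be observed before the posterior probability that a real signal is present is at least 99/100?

Prior odds = 0.0009/0.9991 = 9/9991.
Likelihood ratio of a positive result = 0.64/0.04 = 16.
Target posterior odds = 0.99/0.01 = 99.
Require 16ⁿ ≥ 99 ÷ (9/9991) = 109901.
16⁴ = 65536 falls short of 109901 but 16⁵ = 1048576 reaches it, so n = 5.

5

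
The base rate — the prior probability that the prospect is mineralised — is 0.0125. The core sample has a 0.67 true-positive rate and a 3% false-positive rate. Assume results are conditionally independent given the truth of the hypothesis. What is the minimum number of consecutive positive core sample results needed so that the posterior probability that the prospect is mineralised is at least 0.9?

3

Prior odds = 0.0125/0.9875 = 1/79.
Likelihood ratio of a positive result = 0.67/0.03 = 67/3.
Target odds: 0.9 ÷ 0.1 = 9.
Require (67/3)ⁿ ≥ 9 ÷ (1/79) = 711.
(67/3)² = 4489/9 falls short of 711 but (67/3)³ = 300763/27 reaches it, so n = 3.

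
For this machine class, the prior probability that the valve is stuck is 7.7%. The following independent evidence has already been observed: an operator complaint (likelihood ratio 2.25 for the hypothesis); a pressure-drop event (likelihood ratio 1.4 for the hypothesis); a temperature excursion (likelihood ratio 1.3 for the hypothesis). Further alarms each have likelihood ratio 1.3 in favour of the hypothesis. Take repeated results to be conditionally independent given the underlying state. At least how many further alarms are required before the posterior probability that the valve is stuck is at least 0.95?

16

Prior odds = 0.077/0.923 = 77/923.
Combined Bayes factor of the evidence already in hand = 2.25 × 1.4 × 1.3 = 4.095.
Odds after that evidence = (77/923) × 4.095 = 4851/14200.
Target odds = 0.95/0.05 = 19.
Need 1.3ⁿ ≥ 19 ÷ (4851/14200) = 269800/4851.
1.3¹⁵ ≈51.1859 falls short of 269800/4851 but 1.3¹⁶ ≈66.5417 reaches it, so n = 16.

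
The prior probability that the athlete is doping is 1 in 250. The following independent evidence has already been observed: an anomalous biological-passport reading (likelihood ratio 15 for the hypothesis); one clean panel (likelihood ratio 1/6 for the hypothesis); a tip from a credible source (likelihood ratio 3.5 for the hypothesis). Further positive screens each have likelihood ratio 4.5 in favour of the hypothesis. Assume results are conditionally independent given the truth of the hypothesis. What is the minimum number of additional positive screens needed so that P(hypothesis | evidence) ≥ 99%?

6

Prior odds = 0.004/0.996 = 1/249.
Combined Bayes factor of the evidence already in hand = 15 × (1/6) × 3.5 = 8.75.
Odds after that evidence = (1/249) × 8.75 = 35/996.
Target odds = 0.99/0.01 = 99.
Need 4.5ⁿ ≥ 99 ÷ (35/996) = 98604/35.
4.5⁵ = 1845.28125 falls short of 98604/35 but 4.5⁶ = 8303.765625 reaches it, so n = 6.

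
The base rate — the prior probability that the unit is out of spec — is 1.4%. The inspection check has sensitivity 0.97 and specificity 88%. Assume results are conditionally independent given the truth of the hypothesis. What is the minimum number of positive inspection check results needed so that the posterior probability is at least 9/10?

Prior odds: 0.014 ÷ 0.986 = 7/493.
False-positive rate = 1 − 0.88 = 0.12; likelihood ratio of a positive = 0.97/0.12 = 97/12.
Target posterior odds = 0.9/0.1 = 9.
Need (7/493) × (97/12)ⁿ ≥ 9, i.e. (97/12)ⁿ ≥ 4437/7.
(97/12)³ = 912673/1728 falls short of 4437/7 but (97/12)⁴ = 88529281/20736 reaches it, so n = 4.

4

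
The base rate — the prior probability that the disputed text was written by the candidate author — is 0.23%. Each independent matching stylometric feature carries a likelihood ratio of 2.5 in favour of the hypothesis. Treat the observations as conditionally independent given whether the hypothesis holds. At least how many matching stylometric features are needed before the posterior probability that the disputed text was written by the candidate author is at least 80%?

Prior odds: 0.0023 ÷ 0.9977 = 23/9977.
Likelihood ratio per matching stylometric feature = 2.5.
Target odds: 0.8 ÷ 0.2 = 4.
Need (23/9977) × 2.5ⁿ ≥ 4, i.e. 2.5ⁿ ≥ 39908/23.
2.5⁸ = 390625/256 falls short of 39908/23 but 2.5⁹ = 1953125/512 reaches it, so n = 9.

9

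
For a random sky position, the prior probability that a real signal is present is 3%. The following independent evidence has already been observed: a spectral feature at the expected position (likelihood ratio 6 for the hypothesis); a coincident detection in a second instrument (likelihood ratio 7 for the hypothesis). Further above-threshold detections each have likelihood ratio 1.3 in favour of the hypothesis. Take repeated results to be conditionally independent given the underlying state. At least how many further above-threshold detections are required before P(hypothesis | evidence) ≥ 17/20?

6

Prior odds = 0.03/0.97 = 3/97.
Combined Bayes factor of the evidence already in hand = 6 × 7 = 42.
Odds after that evidence = (3/97) × 42 = 126/97.
Target odds = 0.85/0.15 = 17/3.
Need 1.3ⁿ ≥ 17/3 ÷ (126/97) = 1649/378.
1.3⁵ = 371293/100000 falls short of 1649/378 but 1.3⁶ = 4826809/1000000 reaches it, so n = 6.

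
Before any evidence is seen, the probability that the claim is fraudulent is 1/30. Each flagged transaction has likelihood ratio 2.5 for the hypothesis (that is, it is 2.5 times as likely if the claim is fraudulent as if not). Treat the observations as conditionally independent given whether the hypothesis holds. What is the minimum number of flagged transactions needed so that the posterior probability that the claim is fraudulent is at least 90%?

7

Prior odds = (1/30)/(29/30) = 1/29.
Likelihood ratio per flagged transaction = 2.5.
Target odds: 0.9 ÷ 0.1 = 9.
Need (1/29) × 2.5ⁿ ≥ 9, i.e. 2.5ⁿ ≥ 261.
2.5⁶ = 244.140625 falls short of 261 but 2.5⁷ = 610.3515625 reaches it, so n = 7.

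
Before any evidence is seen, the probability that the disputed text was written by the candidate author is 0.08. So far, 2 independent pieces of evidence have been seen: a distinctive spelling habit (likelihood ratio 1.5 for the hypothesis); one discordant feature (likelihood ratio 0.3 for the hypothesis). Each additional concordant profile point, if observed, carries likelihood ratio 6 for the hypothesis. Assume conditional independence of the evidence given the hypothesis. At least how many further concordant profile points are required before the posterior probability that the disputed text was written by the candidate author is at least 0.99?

Prior odds = 0.08/0.92 = 2/23.
Combined Bayes factor of the evidence already in hand = 1.5 × 0.3 = 0.45.
Odds after that evidence = (2/23) × 0.45 = 9/230.
Target odds = 0.99/0.01 = 99.
Need 6ⁿ ≥ 99 ÷ (9/230) = 2530.
6⁴ = 1296 falls short of 2530 but 6⁵ = 7776 reaches it, so n = 5.

5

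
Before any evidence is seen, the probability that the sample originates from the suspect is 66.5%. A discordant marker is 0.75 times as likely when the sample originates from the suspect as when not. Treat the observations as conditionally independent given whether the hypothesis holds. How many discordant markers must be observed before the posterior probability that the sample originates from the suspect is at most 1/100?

19

Prior odds: 0.665 ÷ 0.335 = 133/67.
Likelihood ratio per discordant marker = 0.75.
Target odds: 0.01 ÷ 0.99 = 1/99.
Need (133/67) × 0.75ⁿ ≤ 1/99, i.e. 0.75ⁿ ≤ 67/13167.
0.75¹⁸ ≈0.00563771 is still above 67/13167 but 0.75¹⁹ ≈0.00422828 is at or below it, so n = 19.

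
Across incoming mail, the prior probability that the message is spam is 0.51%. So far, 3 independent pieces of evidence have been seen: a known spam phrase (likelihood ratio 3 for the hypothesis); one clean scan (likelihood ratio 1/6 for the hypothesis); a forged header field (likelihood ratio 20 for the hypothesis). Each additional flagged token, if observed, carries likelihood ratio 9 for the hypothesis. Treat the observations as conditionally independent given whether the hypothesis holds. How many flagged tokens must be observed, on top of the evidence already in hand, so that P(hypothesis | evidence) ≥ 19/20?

3

Prior odds = 0.0051/0.9949 = 51/9949.
Combined Bayes factor of the evidence already in hand = 3 × (1/6) × 20 = 10.
Odds after that evidence = (51/9949) × 10 = 510/9949.
Target odds = 0.95/0.05 = 19.
Need 9ⁿ ≥ 19 ÷ (510/9949) = 189031/510.
9² = 81 falls short of 189031/510 but 9³ = 729 reaches it, so n = 3.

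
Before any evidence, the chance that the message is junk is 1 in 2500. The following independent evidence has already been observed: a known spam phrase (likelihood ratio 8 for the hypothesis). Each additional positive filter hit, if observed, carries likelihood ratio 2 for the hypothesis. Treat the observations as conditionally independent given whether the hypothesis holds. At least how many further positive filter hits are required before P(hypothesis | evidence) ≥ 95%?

Prior odds = 0.0004/0.9996 = 1/2499.
Bayes factor of the evidence already in hand = 8.
Odds after that evidence = (1/2499) × 8 = 8/2499.
Target odds = 0.95/0.05 = 19.
Need 2ⁿ ≥ 19 ÷ (8/2499) = 5935.125.
2¹² = 4096 falls short of 5935.125 but 2¹³ = 8192 reaches it, so n = 13.

13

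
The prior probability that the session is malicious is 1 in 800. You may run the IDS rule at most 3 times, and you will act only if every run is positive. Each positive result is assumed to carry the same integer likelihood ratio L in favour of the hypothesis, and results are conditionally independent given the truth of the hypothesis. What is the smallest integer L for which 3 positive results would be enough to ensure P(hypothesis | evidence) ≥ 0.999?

93

Prior odds = 0.00125/0.99875 = 1/799.
Target odds = 0.999/0.001 = 999.
Need L³ ≥ 999 ÷ (1/799) = 798201.
92³ = 778688 < 798201 ≤ 804357 = 93³, so L = 93.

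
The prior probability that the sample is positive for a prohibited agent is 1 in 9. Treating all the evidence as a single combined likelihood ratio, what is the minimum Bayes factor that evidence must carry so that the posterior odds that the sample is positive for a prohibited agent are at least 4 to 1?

Prior odds = (1/9)/(8/9) = 0.125.
Target odds = 4.
Required Bayes factor = 4 ÷ 0.125 = 32.

32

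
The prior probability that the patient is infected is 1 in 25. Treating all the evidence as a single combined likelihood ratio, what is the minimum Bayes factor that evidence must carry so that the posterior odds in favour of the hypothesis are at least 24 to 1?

Prior odds = 0.04/0.96 = 1/24.
Target odds = 24.
Required Bayes factor = 24 ÷ (1/24) = 576.

576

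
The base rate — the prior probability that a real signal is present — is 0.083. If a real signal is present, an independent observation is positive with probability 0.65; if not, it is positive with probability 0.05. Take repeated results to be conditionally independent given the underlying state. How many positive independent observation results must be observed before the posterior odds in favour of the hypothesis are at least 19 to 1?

3

Prior odds = 0.083/0.917 = 83/917.
Likelihood ratio of a positive = 0.65/0.05 = 13.
Target odds = 19.
Require 13ⁿ ≥ 19 ÷ (83/917) = 17423/83.
13² = 169 falls short of 17423/83 but 13³ = 2197 reaches it, so n = 3.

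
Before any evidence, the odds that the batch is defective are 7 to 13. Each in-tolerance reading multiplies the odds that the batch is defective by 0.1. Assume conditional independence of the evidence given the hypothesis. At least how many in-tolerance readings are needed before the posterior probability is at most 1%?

2

Prior odds = 7/13.
Likelihood ratio per in-tolerance reading = 0.1.
Target posterior odds = 0.01/0.99 = 1/99.
Need (7/13) × 0.1ⁿ ≤ 1/99, i.e. 0.1ⁿ ≤ 13/693.
0.1¹ = 0.1 is still above 13/693 but 0.1² = 0.01 is at or below it, so n = 2.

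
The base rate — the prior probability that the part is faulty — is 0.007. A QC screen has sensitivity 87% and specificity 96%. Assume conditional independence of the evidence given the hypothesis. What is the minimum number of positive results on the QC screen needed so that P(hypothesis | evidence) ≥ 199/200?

Prior odds = 0.007/0.993 = 7/993.
False-positive rate = 1 − 0.96 = 0.04; likelihood ratio of a positive = 0.87/0.04 = 21.75.
Target odds: 0.995 ÷ 0.005 = 199.
Require 21.75ⁿ ≥ 199 ÷ (7/993) = 197607/7.
21.75³ = 658503/64 falls short of 197607/7 but 21.75⁴ = 57289761/256 reaches it, so n = 4.

4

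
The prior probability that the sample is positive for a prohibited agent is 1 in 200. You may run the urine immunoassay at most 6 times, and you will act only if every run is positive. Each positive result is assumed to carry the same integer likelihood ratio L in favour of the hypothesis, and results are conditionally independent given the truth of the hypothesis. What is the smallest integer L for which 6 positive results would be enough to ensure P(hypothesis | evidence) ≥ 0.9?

4

Prior odds = 0.005/0.995 = 1/199.
Target odds = 0.9/0.1 = 9.
Need L⁶ ≥ 9 ÷ (1/199) = 1791.
3⁶ = 729 < 1791 ≤ 4096 = 4⁶, so L = 4.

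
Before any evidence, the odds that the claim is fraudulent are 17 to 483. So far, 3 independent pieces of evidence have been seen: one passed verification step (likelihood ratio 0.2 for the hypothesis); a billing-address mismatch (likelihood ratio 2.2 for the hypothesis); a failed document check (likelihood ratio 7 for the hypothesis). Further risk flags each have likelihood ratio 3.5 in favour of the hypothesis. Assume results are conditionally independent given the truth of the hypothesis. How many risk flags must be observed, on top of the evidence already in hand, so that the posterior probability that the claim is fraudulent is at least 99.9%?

Prior odds = 17/483.
Combined Bayes factor of the evidence already in hand = 0.2 × 2.2 × 7 = 3.08.
Odds after that evidence = (17/483) × 3.08 = 187/1725.
Target odds = 0.999/0.001 = 999.
Need 3.5ⁿ ≥ 999 ÷ (187/1725) = 1723275/187.
3.5⁷ = 823543/128 falls short of 1723275/187 but 3.5⁸ = 5764801/256 reaches it, so n = 8.

8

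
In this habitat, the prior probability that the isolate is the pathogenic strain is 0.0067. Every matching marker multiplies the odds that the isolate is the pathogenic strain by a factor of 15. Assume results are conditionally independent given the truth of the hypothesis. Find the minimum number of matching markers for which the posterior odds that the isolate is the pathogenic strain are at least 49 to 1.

4

Prior odds = 0.0067/0.9933 = 67/9933.
Likelihood ratio per matching marker = 15.
Target odds = 49.
Require 15ⁿ ≥ 49 ÷ (67/9933) = 486717/67.
15³ = 3375 falls short of 486717/67 but 15⁴ = 50625 reaches it, so n = 4.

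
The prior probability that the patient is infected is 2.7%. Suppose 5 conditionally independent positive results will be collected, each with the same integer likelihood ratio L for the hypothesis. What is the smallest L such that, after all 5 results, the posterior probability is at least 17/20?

3

Prior odds = 0.027/0.973 = 27/973.
Target odds = 0.85/0.15 = 17/3.
Need L⁵ ≥ 17/3 ÷ (27/973) = 16541/81.
2⁵ = 32 < 16541/81 ≤ 243 = 3⁵, so L = 3.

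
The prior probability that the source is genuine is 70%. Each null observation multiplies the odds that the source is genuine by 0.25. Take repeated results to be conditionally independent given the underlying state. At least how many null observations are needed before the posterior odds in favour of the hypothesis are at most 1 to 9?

Prior odds: 0.7 ÷ 0.3 = 7/3.
Likelihood ratio per null observation = 0.25.
Target odds = 1/9.
Require 0.25ⁿ ≤ 1/9 ÷ (7/3) = 1/21.
0.25² = 0.0625 is still above 1/21 but 0.25³ = 0.015625 is at or below it, so n = 3.

3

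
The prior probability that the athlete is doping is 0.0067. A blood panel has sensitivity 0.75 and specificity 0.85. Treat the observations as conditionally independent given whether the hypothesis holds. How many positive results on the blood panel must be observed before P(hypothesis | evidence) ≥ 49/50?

Prior odds = 0.0067/0.9933 = 67/9933.
False-positive rate = 1 − 0.85 = 0.15; likelihood ratio of a positive = 0.75/0.15 = 5.
Target odds: 0.98 ÷ 0.02 = 49.
Require 5ⁿ ≥ 49 ÷ (67/9933) = 486717/67.
5⁵ = 3125 falls short of 486717/67 but 5⁶ = 15625 reaches it, so n = 6.

6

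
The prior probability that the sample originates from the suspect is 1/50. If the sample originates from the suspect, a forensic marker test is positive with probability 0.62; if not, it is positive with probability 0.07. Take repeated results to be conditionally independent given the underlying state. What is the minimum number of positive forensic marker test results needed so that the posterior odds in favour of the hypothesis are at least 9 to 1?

Prior odds: 0.02 ÷ 0.98 = 1/49.
Likelihood ratio of a positive = 0.62/0.07 = 62/7.
Target odds = 9.
Need (1/49) × (62/7)ⁿ ≥ 9, i.e. (62/7)ⁿ ≥ 441.
(62/7)² = 3844/49 falls short of 441 but (62/7)³ = 238328/343 reaches it, so n = 3.

3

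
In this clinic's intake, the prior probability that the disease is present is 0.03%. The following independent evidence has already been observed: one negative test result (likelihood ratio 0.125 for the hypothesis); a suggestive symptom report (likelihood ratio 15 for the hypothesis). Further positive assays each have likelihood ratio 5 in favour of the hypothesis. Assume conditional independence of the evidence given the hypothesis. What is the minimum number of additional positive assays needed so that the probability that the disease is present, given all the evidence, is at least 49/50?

8

Prior odds = 0.0003/0.9997 = 3/9997.
Combined Bayes factor of the evidence already in hand = 0.125 × 15 = 1.875.
Odds after that evidence = (3/9997) × 1.875 = 45/79976.
Target odds = 0.98/0.02 = 49.
Need 5ⁿ ≥ 49 ÷ (45/79976) = 3918824/45.
5⁷ = 78125 falls short of 3918824/45 but 5⁸ = 390625 reaches it, so n = 8.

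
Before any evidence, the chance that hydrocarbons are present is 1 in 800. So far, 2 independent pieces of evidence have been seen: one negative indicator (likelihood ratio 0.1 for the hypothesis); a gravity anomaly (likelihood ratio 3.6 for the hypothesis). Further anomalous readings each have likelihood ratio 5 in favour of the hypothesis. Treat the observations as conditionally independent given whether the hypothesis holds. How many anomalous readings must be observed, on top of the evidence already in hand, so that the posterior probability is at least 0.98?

8

Prior odds = 0.00125/0.99875 = 1/799.
Combined Bayes factor of the evidence already in hand = 0.1 × 3.6 = 0.36.
Odds after that evidence = (1/799) × 0.36 = 9/19975.
Target odds = 0.98/0.02 = 49.
Need 5ⁿ ≥ 49 ÷ (9/19975) = 978775/9.
5⁷ = 78125 falls short of 978775/9 but 5⁸ = 390625 reaches it, so n = 8.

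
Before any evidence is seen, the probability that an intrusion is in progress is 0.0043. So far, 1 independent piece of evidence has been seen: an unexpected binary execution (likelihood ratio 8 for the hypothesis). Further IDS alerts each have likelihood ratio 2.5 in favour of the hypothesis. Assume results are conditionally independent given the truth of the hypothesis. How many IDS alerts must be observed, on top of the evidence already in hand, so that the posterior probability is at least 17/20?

6

Prior odds = 0.0043/0.9957 = 43/9957.
Bayes factor of the evidence already in hand = 8.
Odds after that evidence = (43/9957) × 8 = 344/9957.
Target odds = 0.85/0.15 = 17/3.
Need 2.5ⁿ ≥ 17/3 ÷ (344/9957) = 56423/344.
2.5⁵ = 97.65625 falls short of 56423/344 but 2.5⁶ = 244.140625 reaches it, so n = 6.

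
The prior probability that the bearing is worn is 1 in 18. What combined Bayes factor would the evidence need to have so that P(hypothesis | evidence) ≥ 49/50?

833

Prior odds = (1/18)/(17/18) = 1/17.
Target odds = 0.98/0.02 = 49.
Required Bayes factor = 49 ÷ (1/17) = 833.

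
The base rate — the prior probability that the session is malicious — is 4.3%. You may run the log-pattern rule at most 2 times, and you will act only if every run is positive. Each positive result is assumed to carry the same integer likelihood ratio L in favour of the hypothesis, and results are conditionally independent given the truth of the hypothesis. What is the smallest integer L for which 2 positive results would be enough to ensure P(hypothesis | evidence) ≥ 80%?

10

Prior odds = 0.043/0.957 = 43/957.
Target odds = 0.8/0.2 = 4.
Need L² ≥ 4 ÷ (43/957) = 3828/43.
9² = 81 < 3828/43 ≤ 100 = 10², so L = 10.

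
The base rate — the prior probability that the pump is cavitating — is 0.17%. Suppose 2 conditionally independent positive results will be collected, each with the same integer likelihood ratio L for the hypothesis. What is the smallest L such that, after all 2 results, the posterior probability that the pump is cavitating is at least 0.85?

58

Prior odds = 0.0017/0.9983 = 17/9983.
Target odds = 0.85/0.15 = 17/3.
Need L² ≥ 17/3 ÷ (17/9983) = 9983/3.
57² = 3249 < 9983/3 ≤ 3364 = 58², so L = 58.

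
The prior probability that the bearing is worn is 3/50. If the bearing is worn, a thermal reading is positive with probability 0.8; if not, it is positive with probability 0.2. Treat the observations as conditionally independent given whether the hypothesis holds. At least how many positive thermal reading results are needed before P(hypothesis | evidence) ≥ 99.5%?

Prior odds = 0.06/0.94 = 3/47.
Likelihood ratio of a positive = 0.8/0.2 = 4.
Target odds: 0.995 ÷ 0.005 = 199.
Require 4ⁿ ≥ 199 ÷ (3/47) = 9353/3.
4⁵ = 1024 falls short of 9353/3 but 4⁶ = 4096 reaches it, so n = 6.

6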